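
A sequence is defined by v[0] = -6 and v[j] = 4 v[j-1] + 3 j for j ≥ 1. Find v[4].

v[1] = 4·(-6) + 3 = -21
v[2] = 4·(-21) + 6 = -78
v[3] = 4·(-78) + 9 = -303
v[4] = 4·(-303) + 12 = -1200

-1200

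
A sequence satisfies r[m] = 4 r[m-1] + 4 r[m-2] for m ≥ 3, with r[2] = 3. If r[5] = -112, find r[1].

Let r[1] = w.
r[3] = 12 + 4w
r[4] = 60 + 16w
r[5] = 288 + 80w
So 288 + 80w = -112, giving w = -5.

-5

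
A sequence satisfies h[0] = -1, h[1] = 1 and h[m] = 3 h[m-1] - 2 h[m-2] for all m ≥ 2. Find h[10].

2045

h[2] = 3(1) - 2(-1) = 5
h[3] = 3(5) - 2(1) = 13
h[4] = 3(13) - 2(5) = 29
h[5] = 3(29) - 2(13) = 61
h[6] = 3(61) - 2(29) = 125
h[7] = 3(125) - 2(61) = 253
h[8] = 3(253) - 2(125) = 509
h[9] = 3(509) - 2(253) = 1021
h[10] = 3(1021) - 2(509) = 2045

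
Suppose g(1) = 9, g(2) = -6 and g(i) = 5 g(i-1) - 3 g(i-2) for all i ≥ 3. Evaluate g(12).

g(3) = 5·(-6) - 3·9 = -57
g(4) = 5·(-57) - 3·(-6) = -267
g(5) = 5·(-267) - 3·(-57) = -1164
g(6) = 5·(-1164) - 3·(-267) = -5019
g(7) = 5·(-5019) - 3·(-1164) = -21603
g(8) = 5·(-21603) - 3·(-5019) = -92958
g(9) = 5·(-92958) - 3·(-21603) = -399981
g(10) = 5·(-399981) - 3·(-92958) = -1721031
g(11) = 5·(-1721031) - 3·(-399981) = -7405212
g(12) = 5·(-7405212) - 3·(-1721031) = -31862967

-31862967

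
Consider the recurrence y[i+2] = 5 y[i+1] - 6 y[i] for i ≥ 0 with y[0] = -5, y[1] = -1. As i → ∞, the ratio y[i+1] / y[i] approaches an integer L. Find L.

The characteristic equation is r^2 - 5r + 6 = 0, which factors as (r - 3)(r - 2) = 0.
So the roots are 3 and 2. Since |3| > |2| and the coefficient of 3^i is non-zero, the ratio tends to 3.

3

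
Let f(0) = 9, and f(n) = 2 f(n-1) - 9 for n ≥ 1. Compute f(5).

f(1) = 2*9 - 9 = 9
f(2) = 2*9 - 9 = 9
f(3) = 2*9 - 9 = 9
f(4) = 2*9 - 9 = 9
f(5) = 2*9 - 9 = 9

9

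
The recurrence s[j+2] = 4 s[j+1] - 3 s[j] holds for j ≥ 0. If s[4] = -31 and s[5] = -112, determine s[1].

Rearranging, s[j-2] = (s[j] - 4 s[j-1]) / -3.
s[3] = (-112 - 4·(-31)) / -3 = 12/-3 = -4
s[2] = (-31 - 4·(-4)) / -3 = -15/-3 = 5
s[1] = (-4 - 4·5) / -3 = -24/-3 = 8

8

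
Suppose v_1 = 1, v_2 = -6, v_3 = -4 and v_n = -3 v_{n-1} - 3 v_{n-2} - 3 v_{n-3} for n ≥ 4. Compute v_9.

-1035

v_4 = -3·(-4) - 3·(-6) - 3·1 = 27
v_5 = -3·27 - 3·(-4) - 3·(-6) = -51
v_6 = -3·(-51) - 3·27 - 3·(-4) = 84
v_7 = -3·84 - 3·(-51) - 3·27 = -180
v_8 = -3·(-180) - 3·84 - 3·(-51) = 441
v_9 = -3·441 - 3·(-180) - 3·84 = -1035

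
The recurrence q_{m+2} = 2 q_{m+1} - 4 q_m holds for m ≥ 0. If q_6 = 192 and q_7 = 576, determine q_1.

9

Rearranging, q_{m-2} = (q_m - 2 q_{m-1}) / -4.
q_5 = (576 - 2*192) / -4 = 192/-4 = -48
q_4 = (192 - 2*(-48)) / -4 = 288/-4 = -72
q_3 = (-48 - 2*(-72)) / -4 = 96/-4 = -24
q_2 = (-72 - 2*(-24)) / -4 = -24/-4 = 6
q_1 = (-24 - 2*6) / -4 = -36/-4 = 9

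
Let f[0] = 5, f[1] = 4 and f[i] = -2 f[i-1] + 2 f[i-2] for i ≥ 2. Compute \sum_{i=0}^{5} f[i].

27

f[2] = -2*4 + 2*5 = 2
f[3] = -2*2 + 2*4 = 4
f[4] = -2*4 + 2*2 = -4
f[5] = -2*(-4) + 2*4 = 16
Sum = 5 + 4 + 2 + 4 + (-4) + 16 = 27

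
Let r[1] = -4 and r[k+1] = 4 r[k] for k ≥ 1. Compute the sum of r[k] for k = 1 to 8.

r[2] = 4·(-4) = -16
r[3] = 4·(-16) = -64
r[4] = 4·(-64) = -256
r[5] = 4·(-256) = -1024
r[6] = 4·(-1024) = -4096
r[7] = 4·(-4096) = -16384
r[8] = 4·(-16384) = -65536
Sum = (-4) + (-16) + (-64) + (-256) + (-1024) + (-4096) + (-16384) + (-65536) = -87380

-87380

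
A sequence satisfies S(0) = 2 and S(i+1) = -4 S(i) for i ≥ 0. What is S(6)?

8192

S(1) = -4·2 = -8
S(2) = -4·(-8) = 32
S(3) = -4·32 = -128
S(4) = -4·(-128) = 512
S(5) = -4·512 = -2048
S(6) = -4·(-2048) = 8192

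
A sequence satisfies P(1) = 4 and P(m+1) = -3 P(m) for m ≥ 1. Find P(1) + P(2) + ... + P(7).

2188

P(2) = -3·4 = -12
P(3) = -3·(-12) = 36
P(4) = -3·36 = -108
P(5) = -3·(-108) = 324
P(6) = -3·324 = -972
P(7) = -3·(-972) = 2916
Sum = 4 + (-12) + 36 + (-108) + 324 + (-972) + 2916 = 2188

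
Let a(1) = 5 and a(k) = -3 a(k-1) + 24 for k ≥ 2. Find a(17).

The fixed point is 24/(1 + 3) = 6, so a(k) - 6 = -3(a(k-1) - 6).
Hence a(k) = -1·(-3)^{k-1} + 6.
a(17) = -1·(-3)^{16} + 6 = -1·43046721 + 6 = -43046715.

-43046715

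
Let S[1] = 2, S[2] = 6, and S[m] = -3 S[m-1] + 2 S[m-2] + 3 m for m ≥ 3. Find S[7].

-1499

S[3] = -3(6) + 2(2) + 9 = -5
S[4] = -3(-5) + 2(6) + 12 = 39
S[5] = -3(39) + 2(-5) + 15 = -112
S[6] = -3(-112) + 2(39) + 18 = 432
S[7] = -3(432) + 2(-112) + 21 = -1499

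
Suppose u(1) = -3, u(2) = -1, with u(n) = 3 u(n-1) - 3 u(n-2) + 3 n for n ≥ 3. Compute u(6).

u(3) = 3(-1) - 3(-3) + 9 = 15
u(4) = 3(15) - 3(-1) + 12 = 60
u(5) = 3(60) - 3(15) + 15 = 150
u(6) = 3(150) - 3(60) + 18 = 288

288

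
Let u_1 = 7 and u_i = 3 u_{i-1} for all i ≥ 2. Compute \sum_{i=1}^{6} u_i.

2548

u_2 = 3*7 = 21
u_3 = 3*21 = 63
u_4 = 3*63 = 189
u_5 = 3*189 = 567
u_6 = 3*567 = 1701
Sum = 7 + 21 + 63 + 189 + 567 + 1701 = 2548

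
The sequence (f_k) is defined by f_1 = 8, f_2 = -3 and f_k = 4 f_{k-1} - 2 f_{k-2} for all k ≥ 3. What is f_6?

f_3 = 4(-3) - 2(8) = -28
f_4 = 4(-28) - 2(-3) = -106
f_5 = 4(-106) - 2(-28) = -368
f_6 = 4(-368) - 2(-106) = -1260

-1260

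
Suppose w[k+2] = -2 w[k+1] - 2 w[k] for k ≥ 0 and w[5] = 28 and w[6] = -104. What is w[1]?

Rearranging, w[k-2] = (w[k] + 2 w[k-1]) / -2.
w[4] = (-104 + 2·28) / -2 = -48/-2 = 24
w[3] = (28 + 2·24) / -2 = 76/-2 = -38
w[2] = (24 + 2·(-38)) / -2 = -52/-2 = 26
w[1] = (-38 + 2·26) / -2 = 14/-2 = -7

-7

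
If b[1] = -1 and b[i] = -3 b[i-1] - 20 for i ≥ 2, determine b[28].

The fixed point is -20/(1 + 3) = -5, so b[i] + 5 = -3(b[i-1] + 5).
Hence b[i] = 4·(-3)^{i-1} - 5.
b[28] = 4·(-3)^{27} - 5 = 4·-7625597484987 - 5 = -30502389939953.

-30502389939953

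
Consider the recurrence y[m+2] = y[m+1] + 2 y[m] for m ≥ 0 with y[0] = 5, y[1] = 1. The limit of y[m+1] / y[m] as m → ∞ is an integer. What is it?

2

The characteristic equation is r^2 - r - 2 = 0, which factors as (r - 2)(r + 1) = 0.
So the roots are 2 and -1. Since |2| > |-1| and the coefficient of 2^m is non-zero, the ratio tends to 2.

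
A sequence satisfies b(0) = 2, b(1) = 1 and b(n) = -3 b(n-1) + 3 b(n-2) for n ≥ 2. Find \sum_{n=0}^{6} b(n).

306

b(2) = -3(1) + 3(2) = 3
b(3) = -3(3) + 3(1) = -6
b(4) = -3(-6) + 3(3) = 27
b(5) = -3(27) + 3(-6) = -99
b(6) = -3(-99) + 3(27) = 378
Sum = 2 + 1 + 3 + (-6) + 27 + (-99) + 378 = 306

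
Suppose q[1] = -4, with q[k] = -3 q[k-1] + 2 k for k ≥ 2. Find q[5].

-392

q[2] = -3*(-4) + 4 = 16
q[3] = -3*16 + 6 = -42
q[4] = -3*(-42) + 8 = 134
q[5] = -3*134 + 10 = -392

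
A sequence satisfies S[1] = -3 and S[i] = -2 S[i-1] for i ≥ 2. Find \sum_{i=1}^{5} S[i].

-33

S[2] = -2*(-3) = 6
S[3] = -2*6 = -12
S[4] = -2*(-12) = 24
S[5] = -2*24 = -48
Sum = (-3) + 6 + (-12) + 24 + (-48) = -33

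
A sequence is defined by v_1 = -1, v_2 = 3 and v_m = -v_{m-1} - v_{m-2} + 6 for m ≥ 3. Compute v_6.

v_3 = -3 - (-1) + 6 = 4
v_4 = -4 - 3 + 6 = -1
v_5 = -(-1) - 4 + 6 = 3
v_6 = -3 - (-1) + 6 = 4

4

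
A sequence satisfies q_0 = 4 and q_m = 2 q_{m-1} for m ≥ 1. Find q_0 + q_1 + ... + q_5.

252

q_1 = 2(4) = 8
q_2 = 2(8) = 16
q_3 = 2(16) = 32
q_4 = 2(32) = 64
q_5 = 2(64) = 128
Sum = 4 + 8 + 16 + 32 + 64 + 128 = 252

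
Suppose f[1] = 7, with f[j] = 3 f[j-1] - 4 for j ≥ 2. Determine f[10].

f[2] = 3·7 - 4 = 17
f[3] = 3·17 - 4 = 47
f[4] = 3·47 - 4 = 137
f[5] = 3·137 - 4 = 407
f[6] = 3·407 - 4 = 1217
f[7] = 3·1217 - 4 = 3647
f[8] = 3·3647 - 4 = 10937
f[9] = 3·10937 - 4 = 32807
f[10] = 3·32807 - 4 = 98417

98417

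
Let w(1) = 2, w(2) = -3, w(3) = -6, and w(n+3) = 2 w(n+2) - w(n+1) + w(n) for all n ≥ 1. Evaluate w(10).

w(4) = 2(-6) - (-3) + 2 = -7
w(5) = 2(-7) - (-6) + (-3) = -11
w(6) = 2(-11) - (-7) + (-6) = -21
w(7) = 2(-21) - (-11) + (-7) = -38
w(8) = 2(-38) - (-21) + (-11) = -66
w(9) = 2(-66) - (-38) + (-21) = -115
w(10) = 2(-115) - (-66) + (-38) = -202

-202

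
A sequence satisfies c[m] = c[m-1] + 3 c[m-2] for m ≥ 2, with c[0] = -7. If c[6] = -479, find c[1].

Let c[1] = w.
c[2] = -21 + w
c[3] = -21 + 4w
c[4] = -84 + 7w
c[5] = -147 + 19w
c[6] = -399 + 40w
So -399 + 40w = -479, giving w = -2.

-2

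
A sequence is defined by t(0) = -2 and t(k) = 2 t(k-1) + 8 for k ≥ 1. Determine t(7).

t(1) = 2(-2) + 8 = 4
t(2) = 2(4) + 8 = 16
t(3) = 2(16) + 8 = 40
t(4) = 2(40) + 8 = 88
t(5) = 2(88) + 8 = 184
t(6) = 2(184) + 8 = 376
t(7) = 2(376) + 8 = 760

760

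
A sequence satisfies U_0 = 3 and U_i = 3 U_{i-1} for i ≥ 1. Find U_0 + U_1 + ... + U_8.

U_1 = 3*3 = 9
U_2 = 3*9 = 27
U_3 = 3*27 = 81
U_4 = 3*81 = 243
U_5 = 3*243 = 729
U_6 = 3*729 = 2187
U_7 = 3*2187 = 6561
U_8 = 3*6561 = 19683
Sum = 3 + 9 + 27 + 81 + 243 + 729 + 2187 + 6561 + 19683 = 29523

29523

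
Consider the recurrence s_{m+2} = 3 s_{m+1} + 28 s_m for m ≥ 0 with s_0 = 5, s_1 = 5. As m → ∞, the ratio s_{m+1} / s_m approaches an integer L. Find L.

7

The characteristic equation is r^2 - 3r - 28 = 0, which factors as (r - 7)(r + 4) = 0.
So the roots are 7 and -4. Since |7| > |-4| and the coefficient of 7^m is non-zero, the ratio tends to 7.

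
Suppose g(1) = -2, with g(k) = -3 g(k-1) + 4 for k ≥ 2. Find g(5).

g(2) = -3·(-2) + 4 = 10
g(3) = -3·10 + 4 = -26
g(4) = -3·(-26) + 4 = 82
g(5) = -3·82 + 4 = -242

-242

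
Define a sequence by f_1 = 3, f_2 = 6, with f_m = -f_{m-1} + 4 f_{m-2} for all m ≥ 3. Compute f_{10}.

f_3 = -6 + 4·3 = 6
f_4 = -6 + 4·6 = 18
f_5 = -18 + 4·6 = 6
f_6 = -6 + 4·18 = 66
f_7 = -66 + 4·6 = -42
f_8 = -(-42) + 4·66 = 306
f_9 = -306 + 4·(-42) = -474
f_{10} = -(-474) + 4·306 = 1698

1698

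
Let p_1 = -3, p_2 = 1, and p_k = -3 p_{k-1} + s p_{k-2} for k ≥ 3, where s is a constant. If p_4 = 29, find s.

p_3 = -3 - 3s
p_4 = 9 + 10s
So 9 + 10s = 29, giving s = 2.

2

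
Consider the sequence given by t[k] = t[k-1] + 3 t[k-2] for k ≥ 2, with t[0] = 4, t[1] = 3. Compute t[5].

141

t[2] = 3 + 3*4 = 15
t[3] = 15 + 3*3 = 24
t[4] = 24 + 3*15 = 69
t[5] = 69 + 3*24 = 141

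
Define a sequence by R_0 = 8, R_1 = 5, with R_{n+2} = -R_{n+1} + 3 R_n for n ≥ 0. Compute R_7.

-475

R_2 = -5 + 3·8 = 19
R_3 = -19 + 3·5 = -4
R_4 = -(-4) + 3·19 = 61
R_5 = -61 + 3·(-4) = -73
R_6 = -(-73) + 3·61 = 256
R_7 = -256 + 3·(-73) = -475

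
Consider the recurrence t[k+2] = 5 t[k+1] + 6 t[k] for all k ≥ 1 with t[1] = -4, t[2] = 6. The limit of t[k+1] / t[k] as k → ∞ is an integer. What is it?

6

The characteristic equation is r^2 - 5r - 6 = 0, which factors as (r - 6)(r + 1) = 0.
So the roots are 6 and -1. Since |6| > |-1| and the coefficient of 6^k is non-zero, the ratio tends to 6.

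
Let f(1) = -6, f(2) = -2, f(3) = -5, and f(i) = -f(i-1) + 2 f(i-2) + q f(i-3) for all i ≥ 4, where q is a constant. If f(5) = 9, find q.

f(4) = 1 - 6q
f(5) = -11 + 4q
So -11 + 4q = 9, giving q = 5.

5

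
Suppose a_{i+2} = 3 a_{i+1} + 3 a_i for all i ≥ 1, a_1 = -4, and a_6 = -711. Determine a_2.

Let a_2 = v.
a_3 = -12 + 3v
a_4 = -36 + 12v
a_5 = -144 + 45v
a_6 = -540 + 171v
So -540 + 171v = -711, giving v = -1.

-1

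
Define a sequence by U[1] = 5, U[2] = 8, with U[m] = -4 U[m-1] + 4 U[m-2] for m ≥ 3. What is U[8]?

41728

U[3] = -4(8) + 4(5) = -12
U[4] = -4(-12) + 4(8) = 80
U[5] = -4(80) + 4(-12) = -368
U[6] = -4(-368) + 4(80) = 1792
U[7] = -4(1792) + 4(-368) = -8640
U[8] = -4(-8640) + 4(1792) = 41728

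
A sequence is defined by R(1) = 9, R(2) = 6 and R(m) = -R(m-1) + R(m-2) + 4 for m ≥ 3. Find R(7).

13

R(3) = -6 + 9 + 4 = 7
R(4) = -7 + 6 + 4 = 3
R(5) = -3 + 7 + 4 = 8
R(6) = -8 + 3 + 4 = -1
R(7) = -(-1) + 8 + 4 = 13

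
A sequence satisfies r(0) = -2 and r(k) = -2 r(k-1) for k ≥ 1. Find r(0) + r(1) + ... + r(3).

10

r(1) = -2(-2) = 4
r(2) = -2(4) = -8
r(3) = -2(-8) = 16
Sum = (-2) + 4 + (-8) + 16 = 10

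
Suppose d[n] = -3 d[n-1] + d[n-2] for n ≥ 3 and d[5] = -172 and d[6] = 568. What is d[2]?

4

Rearranging, d[n-2] = d[n] + 3 d[n-1].
d[4] = 568 + 3·(-172) = 52
d[3] = -172 + 3·52 = -16
d[2] = 52 + 3·(-16) = 4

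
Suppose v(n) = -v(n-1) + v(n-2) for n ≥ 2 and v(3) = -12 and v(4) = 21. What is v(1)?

Rearranging, v(n-2) = v(n) + v(n-1).
v(2) = 21 + (-12) = 9
v(1) = -12 + 9 = -3

-3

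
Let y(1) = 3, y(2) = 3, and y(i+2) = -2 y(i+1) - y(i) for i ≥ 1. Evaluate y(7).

y(3) = -2*3 - 3 = -9
y(4) = -2*(-9) - 3 = 15
y(5) = -2*15 - (-9) = -21
y(6) = -2*(-21) - 15 = 27
y(7) = -2*27 - (-21) = -33

-33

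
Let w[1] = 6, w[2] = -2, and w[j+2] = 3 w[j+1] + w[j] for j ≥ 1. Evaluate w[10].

w[3] = 3*(-2) + 6 = 0
w[4] = 3*0 + (-2) = -2
w[5] = 3*(-2) + 0 = -6
w[6] = 3*(-6) + (-2) = -20
w[7] = 3*(-20) + (-6) = -66
w[8] = 3*(-66) + (-20) = -218
w[9] = 3*(-218) + (-66) = -720
w[10] = 3*(-720) + (-218) = -2378

-2378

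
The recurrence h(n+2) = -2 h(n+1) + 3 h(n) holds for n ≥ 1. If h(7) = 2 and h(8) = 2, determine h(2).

2

Rearranging, h(n-2) = (h(n) + 2 h(n-1)) / 3.
h(6) = (2 + 2·2) / 3 = 6/3 = 2
h(5) = (2 + 2·2) / 3 = 6/3 = 2
h(4) = (2 + 2·2) / 3 = 6/3 = 2
h(3) = (2 + 2·2) / 3 = 6/3 = 2
h(2) = (2 + 2·2) / 3 = 6/3 = 2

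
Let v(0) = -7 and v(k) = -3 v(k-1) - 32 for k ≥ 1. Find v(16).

43046713

The fixed point is -32/(1 + 3) = -8, so v(k) + 8 = -3(v(k-1) + 8).
Hence v(k) = 1·(-3)^k - 8.
v(16) = 1·(-3)^{16} - 8 = 1·43046721 - 8 = 43046713.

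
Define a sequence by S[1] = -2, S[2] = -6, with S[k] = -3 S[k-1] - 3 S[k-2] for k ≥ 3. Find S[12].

2916

S[3] = -3*(-6) - 3*(-2) = 24
S[4] = -3*24 - 3*(-6) = -54
S[5] = -3*(-54) - 3*24 = 90
S[6] = -3*90 - 3*(-54) = -108
S[7] = -3*(-108) - 3*90 = 54
S[8] = -3*54 - 3*(-108) = 162
S[9] = -3*162 - 3*54 = -648
S[10] = -3*(-648) - 3*162 = 1458
S[11] = -3*1458 - 3*(-648) = -2430
S[12] = -3*(-2430) - 3*1458 = 2916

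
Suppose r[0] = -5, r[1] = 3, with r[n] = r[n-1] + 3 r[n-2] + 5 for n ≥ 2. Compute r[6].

r[2] = 3 + 3·(-5) + 5 = -7
r[3] = (-7) + 3·3 + 5 = 7
r[4] = 7 + 3·(-7) + 5 = -9
r[5] = (-9) + 3·7 + 5 = 17
r[6] = 17 + 3·(-9) + 5 = -5

-5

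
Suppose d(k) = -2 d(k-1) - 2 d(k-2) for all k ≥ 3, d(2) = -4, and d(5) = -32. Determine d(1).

8

Let d(1) = z.
d(3) = 8 - 2z
d(4) = -8 + 4z
d(5) = -4z
So -4z = -32, giving z = 8.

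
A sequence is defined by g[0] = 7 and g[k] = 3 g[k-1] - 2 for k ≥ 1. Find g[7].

g[1] = 3(7) - 2 = 19
g[2] = 3(19) - 2 = 55
g[3] = 3(55) - 2 = 163
g[4] = 3(163) - 2 = 487
g[5] = 3(487) - 2 = 1459
g[6] = 3(1459) - 2 = 4375
g[7] = 3(4375) - 2 = 13123

13123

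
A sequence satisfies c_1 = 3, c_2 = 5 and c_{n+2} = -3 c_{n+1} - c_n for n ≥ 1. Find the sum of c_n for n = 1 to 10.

11495

c_3 = -3*5 - 3 = -18
c_4 = -3*(-18) - 5 = 49
c_5 = -3*49 - (-18) = -129
c_6 = -3*(-129) - 49 = 338
c_7 = -3*338 - (-129) = -885
c_8 = -3*(-885) - 338 = 2317
c_9 = -3*2317 - (-885) = -6066
c_{10} = -3*(-6066) - 2317 = 15881
Sum = 3 + 5 + (-18) + 49 + (-129) + 338 + (-885) + 2317 + (-6066) + 15881 = 11495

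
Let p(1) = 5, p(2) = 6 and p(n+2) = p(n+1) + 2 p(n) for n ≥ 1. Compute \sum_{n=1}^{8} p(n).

935

p(3) = 6 + 2*5 = 16
p(4) = 16 + 2*6 = 28
p(5) = 28 + 2*16 = 60
p(6) = 60 + 2*28 = 116
p(7) = 116 + 2*60 = 236
p(8) = 236 + 2*116 = 468
Sum = 5 + 6 + 16 + 28 + 60 + 116 + 236 + 468 = 935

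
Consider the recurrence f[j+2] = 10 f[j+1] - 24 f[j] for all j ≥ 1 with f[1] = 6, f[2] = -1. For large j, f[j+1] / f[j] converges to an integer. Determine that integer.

The characteristic equation is r^2 - 10r + 24 = 0, which factors as (r - 6)(r - 4) = 0.
So the roots are 6 and 4. Since |6| > |4| and the coefficient of 6^j is non-zero, the ratio tends to 6.

6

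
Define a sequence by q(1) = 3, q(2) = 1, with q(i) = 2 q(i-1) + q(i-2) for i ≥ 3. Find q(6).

q(3) = 2·1 + 3 = 5
q(4) = 2·5 + 1 = 11
q(5) = 2·11 + 5 = 27
q(6) = 2·27 + 11 = 65

65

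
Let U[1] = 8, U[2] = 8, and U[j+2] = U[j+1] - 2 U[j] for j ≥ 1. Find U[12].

360

U[3] = 8 - 2(8) = -8
U[4] = (-8) - 2(8) = -24
U[5] = (-24) - 2(-8) = -8
U[6] = (-8) - 2(-24) = 40
U[7] = 40 - 2(-8) = 56
U[8] = 56 - 2(40) = -24
U[9] = (-24) - 2(56) = -136
U[10] = (-136) - 2(-24) = -88
U[11] = (-88) - 2(-136) = 184
U[12] = 184 - 2(-88) = 360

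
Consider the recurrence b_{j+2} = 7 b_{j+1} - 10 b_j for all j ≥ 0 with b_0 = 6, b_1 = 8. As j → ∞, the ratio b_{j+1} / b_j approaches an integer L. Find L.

The characteristic equation is r^2 - 7r + 10 = 0, which factors as (r - 5)(r - 2) = 0.
So the roots are 5 and 2. Since |5| > |2| and the coefficient of 5^j is non-zero, the ratio tends to 5.

5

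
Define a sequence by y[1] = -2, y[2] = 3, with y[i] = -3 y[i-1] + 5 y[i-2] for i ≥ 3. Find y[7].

y[3] = -3(3) + 5(-2) = -19
y[4] = -3(-19) + 5(3) = 72
y[5] = -3(72) + 5(-19) = -311
y[6] = -3(-311) + 5(72) = 1293
y[7] = -3(1293) + 5(-311) = -5434

-5434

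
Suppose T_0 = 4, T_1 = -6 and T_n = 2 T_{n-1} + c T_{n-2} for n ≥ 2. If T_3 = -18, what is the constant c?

T_2 = -12 + 4c
T_3 = -24 + 2c
So -24 + 2c = -18, giving c = 3.

3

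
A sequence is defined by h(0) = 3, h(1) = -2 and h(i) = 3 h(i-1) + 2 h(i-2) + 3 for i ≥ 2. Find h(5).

h(2) = 3*(-2) + 2*3 + 3 = 3
h(3) = 3*3 + 2*(-2) + 3 = 8
h(4) = 3*8 + 2*3 + 3 = 33
h(5) = 3*33 + 2*8 + 3 = 118

118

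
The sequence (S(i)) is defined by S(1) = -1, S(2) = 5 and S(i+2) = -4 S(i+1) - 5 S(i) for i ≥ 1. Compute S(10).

S(3) = -4*5 - 5*(-1) = -15
S(4) = -4*(-15) - 5*5 = 35
S(5) = -4*35 - 5*(-15) = -65
S(6) = -4*(-65) - 5*35 = 85
S(7) = -4*85 - 5*(-65) = -15
S(8) = -4*(-15) - 5*85 = -365
S(9) = -4*(-365) - 5*(-15) = 1535
S(10) = -4*1535 - 5*(-365) = -4315

-4315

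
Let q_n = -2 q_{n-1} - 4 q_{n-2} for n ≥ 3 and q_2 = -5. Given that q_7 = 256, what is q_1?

Let q_1 = x.
q_3 = 10 - 4x
q_4 = 8x
q_5 = -40
q_6 = 80 - 32x
q_7 = 64x
So 64x = 256, giving x = 4.

4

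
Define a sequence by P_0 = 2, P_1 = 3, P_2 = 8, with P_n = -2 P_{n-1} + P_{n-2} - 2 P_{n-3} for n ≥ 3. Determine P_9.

P_3 = -2*8 + 3 - 2*2 = -17
P_4 = -2*(-17) + 8 - 2*3 = 36
P_5 = -2*36 + (-17) - 2*8 = -105
P_6 = -2*(-105) + 36 - 2*(-17) = 280
P_7 = -2*280 + (-105) - 2*36 = -737
P_8 = -2*(-737) + 280 - 2*(-105) = 1964
P_9 = -2*1964 + (-737) - 2*280 = -5225

-5225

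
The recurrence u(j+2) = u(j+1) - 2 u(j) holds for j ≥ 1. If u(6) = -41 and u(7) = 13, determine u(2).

Rearranging, u(j-2) = (u(j) - u(j-1)) / -2.
u(5) = (13 - (-41)) / -2 = 54/-2 = -27
u(4) = (-41 - (-27)) / -2 = -14/-2 = 7
u(3) = (-27 - 7) / -2 = -34/-2 = 17
u(2) = (7 - 17) / -2 = -10/-2 = 5

5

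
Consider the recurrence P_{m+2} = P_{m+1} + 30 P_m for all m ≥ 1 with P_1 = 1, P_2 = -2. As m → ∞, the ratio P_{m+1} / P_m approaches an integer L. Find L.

The characteristic equation is r^2 - r - 30 = 0, which factors as (r - 6)(r + 5) = 0.
So the roots are 6 and -5. Since |6| > |-5| and the coefficient of 6^m is non-zero, the ratio tends to 6.

6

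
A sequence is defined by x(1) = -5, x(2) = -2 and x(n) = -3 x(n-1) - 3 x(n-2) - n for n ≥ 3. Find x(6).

x(3) = -3(-2) - 3(-5) - 3 = 18
x(4) = -3(18) - 3(-2) - 4 = -52
x(5) = -3(-52) - 3(18) - 5 = 97
x(6) = -3(97) - 3(-52) - 6 = -141

-141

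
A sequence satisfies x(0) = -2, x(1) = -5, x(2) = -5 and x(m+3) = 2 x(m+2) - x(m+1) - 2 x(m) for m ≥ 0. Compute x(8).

-11

x(3) = 2*(-5) - (-5) - 2*(-2) = -1
x(4) = 2*(-1) - (-5) - 2*(-5) = 13
x(5) = 2*13 - (-1) - 2*(-5) = 37
x(6) = 2*37 - 13 - 2*(-1) = 63
x(7) = 2*63 - 37 - 2*13 = 63
x(8) = 2*63 - 63 - 2*37 = -11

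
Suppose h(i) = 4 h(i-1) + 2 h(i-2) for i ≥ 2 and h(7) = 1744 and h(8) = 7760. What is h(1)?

-2

Rearranging, h(i-2) = (h(i) - 4 h(i-1)) / 2.
h(6) = (7760 - 4·1744) / 2 = 784/2 = 392
h(5) = (1744 - 4·392) / 2 = 176/2 = 88
h(4) = (392 - 4·88) / 2 = 40/2 = 20
h(3) = (88 - 4·20) / 2 = 8/2 = 4
h(2) = (20 - 4·4) / 2 = 4/2 = 2
h(1) = (4 - 4·2) / 2 = -4/2 = -2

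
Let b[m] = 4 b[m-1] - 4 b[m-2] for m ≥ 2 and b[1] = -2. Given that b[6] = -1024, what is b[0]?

2

Let b[0] = z.
b[2] = -8 - 4z
b[3] = -24 - 16z
b[4] = -64 - 48z
b[5] = -160 - 128z
b[6] = -384 - 320z
So -384 - 320z = -1024, giving z = 2.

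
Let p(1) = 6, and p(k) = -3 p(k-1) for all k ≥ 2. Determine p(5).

p(2) = -3*6 = -18
p(3) = -3*(-18) = 54
p(4) = -3*54 = -162
p(5) = -3*(-162) = 486

486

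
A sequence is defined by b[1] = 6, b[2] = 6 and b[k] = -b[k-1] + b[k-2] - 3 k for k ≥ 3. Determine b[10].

b[3] = -6 + 6 - 9 = -9
b[4] = -(-9) + 6 - 12 = 3
b[5] = -3 + (-9) - 15 = -27
b[6] = -(-27) + 3 - 18 = 12
b[7] = -12 + (-27) - 21 = -60
b[8] = -(-60) + 12 - 24 = 48
b[9] = -48 + (-60) - 27 = -135
b[10] = -(-135) + 48 - 30 = 153

153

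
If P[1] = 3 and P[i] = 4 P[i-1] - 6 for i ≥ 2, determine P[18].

17179869186

The fixed point is -6/(1 - 4) = 2, so P[i] - 2 = 4(P[i-1] - 2).
Hence P[i] = 1·4^{i-1} + 2.
P[18] = 1·4^{17} + 2 = 1·17179869184 + 2 = 17179869186.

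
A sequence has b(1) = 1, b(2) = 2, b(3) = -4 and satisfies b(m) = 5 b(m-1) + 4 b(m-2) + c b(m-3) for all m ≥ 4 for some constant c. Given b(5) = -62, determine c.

2

b(4) = -12 + c
b(5) = -76 + 7c
So -76 + 7c = -62, giving c = 2.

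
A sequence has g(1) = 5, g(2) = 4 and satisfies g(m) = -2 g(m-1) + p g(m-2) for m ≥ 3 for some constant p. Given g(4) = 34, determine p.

g(3) = -8 + 5p
g(4) = 16 - 6p
So 16 - 6p = 34, giving p = -3.

-3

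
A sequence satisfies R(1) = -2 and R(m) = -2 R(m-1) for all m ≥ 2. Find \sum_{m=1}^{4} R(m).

10

R(2) = -2*(-2) = 4
R(3) = -2*4 = -8
R(4) = -2*(-8) = 16
Sum = (-2) + 4 + (-8) + 16 = 10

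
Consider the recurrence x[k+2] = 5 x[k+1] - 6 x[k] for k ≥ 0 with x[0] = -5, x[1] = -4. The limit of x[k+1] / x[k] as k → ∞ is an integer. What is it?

The characteristic equation is r^2 - 5r + 6 = 0, which factors as (r - 3)(r - 2) = 0.
So the roots are 3 and 2. Since |3| > |2| and the coefficient of 3^k is non-zero, the ratio tends to 3.

3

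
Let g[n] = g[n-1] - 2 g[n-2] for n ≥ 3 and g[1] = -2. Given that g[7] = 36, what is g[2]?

Let g[2] = w.
g[3] = 4 + w
g[4] = 4 - w
g[5] = -4 - 3w
g[6] = -12 - w
g[7] = -4 + 5w
So -4 + 5w = 36, giving w = 8.

8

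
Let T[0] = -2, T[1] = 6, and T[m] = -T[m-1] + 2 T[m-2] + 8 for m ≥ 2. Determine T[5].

T[2] = -6 + 2*(-2) + 8 = -2
T[3] = -(-2) + 2*6 + 8 = 22
T[4] = -22 + 2*(-2) + 8 = -18
T[5] = -(-18) + 2*22 + 8 = 70

70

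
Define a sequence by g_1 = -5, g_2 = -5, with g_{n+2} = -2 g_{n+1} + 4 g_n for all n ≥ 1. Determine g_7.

-320

g_3 = -2(-5) + 4(-5) = -10
g_4 = -2(-10) + 4(-5) = 0
g_5 = -2(0) + 4(-10) = -40
g_6 = -2(-40) + 4(0) = 80
g_7 = -2(80) + 4(-40) = -320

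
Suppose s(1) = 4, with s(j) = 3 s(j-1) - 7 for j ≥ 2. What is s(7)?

368

s(2) = 3*4 - 7 = 5
s(3) = 3*5 - 7 = 8
s(4) = 3*8 - 7 = 17
s(5) = 3*17 - 7 = 44
s(6) = 3*44 - 7 = 125
s(7) = 3*125 - 7 = 368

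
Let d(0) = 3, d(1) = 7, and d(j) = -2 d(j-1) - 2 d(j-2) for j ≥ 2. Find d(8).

48

d(2) = -2(7) - 2(3) = -20
d(3) = -2(-20) - 2(7) = 26
d(4) = -2(26) - 2(-20) = -12
d(5) = -2(-12) - 2(26) = -28
d(6) = -2(-28) - 2(-12) = 80
d(7) = -2(80) - 2(-28) = -104
d(8) = -2(-104) - 2(80) = 48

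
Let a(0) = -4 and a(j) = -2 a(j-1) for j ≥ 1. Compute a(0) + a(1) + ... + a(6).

-172

a(1) = -2*(-4) = 8
a(2) = -2*8 = -16
a(3) = -2*(-16) = 32
a(4) = -2*32 = -64
a(5) = -2*(-64) = 128
a(6) = -2*128 = -256
Sum = (-4) + 8 + (-16) + 32 + (-64) + 128 + (-256) = -172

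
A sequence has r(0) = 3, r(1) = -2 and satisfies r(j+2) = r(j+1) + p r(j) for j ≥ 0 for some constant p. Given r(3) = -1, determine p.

1

r(2) = -2 + 3p
r(3) = -2 + p
So -2 + p = -1, giving p = 1.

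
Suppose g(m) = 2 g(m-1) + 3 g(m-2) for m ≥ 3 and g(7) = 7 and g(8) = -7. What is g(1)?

7

Rearranging, g(m-2) = (g(m) - 2 g(m-1)) / 3.
g(6) = (-7 - 2·7) / 3 = -21/3 = -7
g(5) = (7 - 2·(-7)) / 3 = 21/3 = 7
g(4) = (-7 - 2·7) / 3 = -21/3 = -7
g(3) = (7 - 2·(-7)) / 3 = 21/3 = 7
g(2) = (-7 - 2·7) / 3 = -21/3 = -7
g(1) = (7 - 2·(-7)) / 3 = 21/3 = 7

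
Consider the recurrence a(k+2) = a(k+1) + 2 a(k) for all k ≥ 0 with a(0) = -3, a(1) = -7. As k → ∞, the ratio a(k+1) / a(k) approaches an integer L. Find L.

2

The characteristic equation is r^2 - r - 2 = 0, which factors as (r - 2)(r + 1) = 0.
So the roots are 2 and -1. Since |2| > |-1| and the coefficient of 2^k is non-zero, the ratio tends to 2.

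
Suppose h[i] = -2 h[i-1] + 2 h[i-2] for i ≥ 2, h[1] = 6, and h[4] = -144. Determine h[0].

Let h[0] = y.
h[2] = -12 + 2y
h[3] = 36 - 4y
h[4] = -96 + 12y
So -96 + 12y = -144, giving y = -4.

-4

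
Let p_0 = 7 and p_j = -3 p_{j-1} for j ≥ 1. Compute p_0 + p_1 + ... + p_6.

p_1 = -3*7 = -21
p_2 = -3*(-21) = 63
p_3 = -3*63 = -189
p_4 = -3*(-189) = 567
p_5 = -3*567 = -1701
p_6 = -3*(-1701) = 5103
Sum = 7 + (-21) + 63 + (-189) + 567 + (-1701) + 5103 = 3829

3829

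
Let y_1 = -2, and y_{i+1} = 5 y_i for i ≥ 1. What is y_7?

-31250

y_2 = 5(-2) = -10
y_3 = 5(-10) = -50
y_4 = 5(-50) = -250
y_5 = 5(-250) = -1250
y_6 = 5(-1250) = -6250
y_7 = 5(-6250) = -31250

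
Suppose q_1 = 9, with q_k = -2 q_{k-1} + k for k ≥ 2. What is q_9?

2165

q_2 = -2*9 + 2 = -16
q_3 = -2*(-16) + 3 = 35
q_4 = -2*35 + 4 = -66
q_5 = -2*(-66) + 5 = 137
q_6 = -2*137 + 6 = -268
q_7 = -2*(-268) + 7 = 543
q_8 = -2*543 + 8 = -1078
q_9 = -2*(-1078) + 9 = 2165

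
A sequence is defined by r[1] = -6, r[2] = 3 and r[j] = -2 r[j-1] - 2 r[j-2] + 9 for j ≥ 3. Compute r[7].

r[3] = -2*3 - 2*(-6) + 9 = 15
r[4] = -2*15 - 2*3 + 9 = -27
r[5] = -2*(-27) - 2*15 + 9 = 33
r[6] = -2*33 - 2*(-27) + 9 = -3
r[7] = -2*(-3) - 2*33 + 9 = -51

-51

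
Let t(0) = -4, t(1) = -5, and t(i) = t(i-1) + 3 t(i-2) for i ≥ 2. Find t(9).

t(2) = (-5) + 3·(-4) = -17
t(3) = (-17) + 3·(-5) = -32
t(4) = (-32) + 3·(-17) = -83
t(5) = (-83) + 3·(-32) = -179
t(6) = (-179) + 3·(-83) = -428
t(7) = (-428) + 3·(-179) = -965
t(8) = (-965) + 3·(-428) = -2249
t(9) = (-2249) + 3·(-965) = -5144

-5144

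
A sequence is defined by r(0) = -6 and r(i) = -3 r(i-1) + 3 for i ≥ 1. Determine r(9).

r(1) = -3*(-6) + 3 = 21
r(2) = -3*21 + 3 = -60
r(3) = -3*(-60) + 3 = 183
r(4) = -3*183 + 3 = -546
r(5) = -3*(-546) + 3 = 1641
r(6) = -3*1641 + 3 = -4920
r(7) = -3*(-4920) + 3 = 14763
r(8) = -3*14763 + 3 = -44286
r(9) = -3*(-44286) + 3 = 132861

132861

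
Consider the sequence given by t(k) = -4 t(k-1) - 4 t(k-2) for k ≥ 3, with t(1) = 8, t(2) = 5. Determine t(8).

8384

t(3) = -4*5 - 4*8 = -52
t(4) = -4*(-52) - 4*5 = 188
t(5) = -4*188 - 4*(-52) = -544
t(6) = -4*(-544) - 4*188 = 1424
t(7) = -4*1424 - 4*(-544) = -3520
t(8) = -4*(-3520) - 4*1424 = 8384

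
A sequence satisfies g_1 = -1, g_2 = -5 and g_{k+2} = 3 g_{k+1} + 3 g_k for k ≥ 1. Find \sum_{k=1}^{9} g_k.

g_3 = 3(-5) + 3(-1) = -18
g_4 = 3(-18) + 3(-5) = -69
g_5 = 3(-69) + 3(-18) = -261
g_6 = 3(-261) + 3(-69) = -990
g_7 = 3(-990) + 3(-261) = -3753
g_8 = 3(-3753) + 3(-990) = -14229
g_9 = 3(-14229) + 3(-3753) = -53946
Sum = (-1) + (-5) + (-18) + (-69) + (-261) + (-990) + (-3753) + (-14229) + (-53946) = -73272

-73272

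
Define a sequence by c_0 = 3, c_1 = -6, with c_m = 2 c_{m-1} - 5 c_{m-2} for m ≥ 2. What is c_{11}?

c_2 = 2·(-6) - 5·3 = -27
c_3 = 2·(-27) - 5·(-6) = -24
c_4 = 2·(-24) - 5·(-27) = 87
c_5 = 2·87 - 5·(-24) = 294
c_6 = 2·294 - 5·87 = 153
c_7 = 2·153 - 5·294 = -1164
c_8 = 2·(-1164) - 5·153 = -3093
c_9 = 2·(-3093) - 5·(-1164) = -366
c_{10} = 2·(-366) - 5·(-3093) = 14733
c_{11} = 2·14733 - 5·(-366) = 31296

31296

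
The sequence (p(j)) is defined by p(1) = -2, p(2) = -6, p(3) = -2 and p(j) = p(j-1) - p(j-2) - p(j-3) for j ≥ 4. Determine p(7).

-10

p(4) = (-2) - (-6) - (-2) = 6
p(5) = 6 - (-2) - (-6) = 14
p(6) = 14 - 6 - (-2) = 10
p(7) = 10 - 14 - 6 = -10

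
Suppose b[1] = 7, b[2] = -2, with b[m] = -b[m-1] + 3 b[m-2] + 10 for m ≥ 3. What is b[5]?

b[3] = -(-2) + 3·7 + 10 = 33
b[4] = -33 + 3·(-2) + 10 = -29
b[5] = -(-29) + 3·33 + 10 = 138

138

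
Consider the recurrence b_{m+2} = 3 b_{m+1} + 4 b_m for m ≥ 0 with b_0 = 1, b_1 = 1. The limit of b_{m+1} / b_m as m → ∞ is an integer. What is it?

The characteristic equation is r^2 - 3r - 4 = 0, which factors as (r - 4)(r + 1) = 0.
So the roots are 4 and -1. Since |4| > |-1| and the coefficient of 4^m is non-zero, the ratio tends to 4.

4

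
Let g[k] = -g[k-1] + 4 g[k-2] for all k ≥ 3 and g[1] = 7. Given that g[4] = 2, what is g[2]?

Let g[2] = y.
g[3] = 28 - y
g[4] = -28 + 5y
So -28 + 5y = 2, giving y = 6.

6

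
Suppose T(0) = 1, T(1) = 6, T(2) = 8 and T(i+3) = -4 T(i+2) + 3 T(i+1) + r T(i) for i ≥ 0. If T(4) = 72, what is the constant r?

T(3) = -14 + r
T(4) = 80 + 2r
So 80 + 2r = 72, giving r = -4.

-4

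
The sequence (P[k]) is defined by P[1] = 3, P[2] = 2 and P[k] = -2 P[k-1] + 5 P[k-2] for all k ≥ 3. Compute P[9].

9659

P[3] = -2*2 + 5*3 = 11
P[4] = -2*11 + 5*2 = -12
P[5] = -2*(-12) + 5*11 = 79
P[6] = -2*79 + 5*(-12) = -218
P[7] = -2*(-218) + 5*79 = 831
P[8] = -2*831 + 5*(-218) = -2752
P[9] = -2*(-2752) + 5*831 = 9659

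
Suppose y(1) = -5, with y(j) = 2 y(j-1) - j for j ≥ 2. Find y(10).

-4084

y(2) = 2*(-5) - 2 = -12
y(3) = 2*(-12) - 3 = -27
y(4) = 2*(-27) - 4 = -58
y(5) = 2*(-58) - 5 = -121
y(6) = 2*(-121) - 6 = -248
y(7) = 2*(-248) - 7 = -503
y(8) = 2*(-503) - 8 = -1014
y(9) = 2*(-1014) - 9 = -2037
y(10) = 2*(-2037) - 10 = -4084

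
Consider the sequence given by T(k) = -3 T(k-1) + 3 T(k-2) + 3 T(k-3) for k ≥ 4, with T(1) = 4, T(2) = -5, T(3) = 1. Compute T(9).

1332

T(4) = -3(1) + 3(-5) + 3(4) = -6
T(5) = -3(-6) + 3(1) + 3(-5) = 6
T(6) = -3(6) + 3(-6) + 3(1) = -33
T(7) = -3(-33) + 3(6) + 3(-6) = 99
T(8) = -3(99) + 3(-33) + 3(6) = -378
T(9) = -3(-378) + 3(99) + 3(-33) = 1332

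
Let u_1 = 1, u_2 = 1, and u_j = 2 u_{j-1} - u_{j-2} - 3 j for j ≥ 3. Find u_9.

-419

u_3 = 2*1 - 1 - 9 = -8
u_4 = 2*(-8) - 1 - 12 = -29
u_5 = 2*(-29) - (-8) - 15 = -65
u_6 = 2*(-65) - (-29) - 18 = -119
u_7 = 2*(-119) - (-65) - 21 = -194
u_8 = 2*(-194) - (-119) - 24 = -293
u_9 = 2*(-293) - (-194) - 27 = -419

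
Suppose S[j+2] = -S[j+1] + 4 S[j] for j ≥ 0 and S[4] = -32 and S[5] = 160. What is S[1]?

Rearranging, S[j-2] = (S[j] + S[j-1]) / 4.
S[3] = (160 + (-32)) / 4 = 128/4 = 32
S[2] = (-32 + 32) / 4 = 0/4 = 0
S[1] = (32 + 0) / 4 = 32/4 = 8

8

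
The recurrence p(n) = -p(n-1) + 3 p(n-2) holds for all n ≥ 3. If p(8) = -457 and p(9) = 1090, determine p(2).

Rearranging, p(n-2) = (p(n) + p(n-1)) / 3.
p(7) = (1090 + (-457)) / 3 = 633/3 = 211
p(6) = (-457 + 211) / 3 = -246/3 = -82
p(5) = (211 + (-82)) / 3 = 129/3 = 43
p(4) = (-82 + 43) / 3 = -39/3 = -13
p(3) = (43 + (-13)) / 3 = 30/3 = 10
p(2) = (-13 + 10) / 3 = -3/3 = -1

-1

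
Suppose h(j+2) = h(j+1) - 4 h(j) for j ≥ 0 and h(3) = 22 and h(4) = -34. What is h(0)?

-4

Rearranging, h(j-2) = (h(j) - h(j-1)) / -4.
h(2) = (-34 - 22) / -4 = -56/-4 = 14
h(1) = (22 - 14) / -4 = 8/-4 = -2
h(0) = (14 - (-2)) / -4 = 16/-4 = -4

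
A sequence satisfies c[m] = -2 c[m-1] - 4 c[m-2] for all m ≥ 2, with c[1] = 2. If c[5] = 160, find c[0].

-6

Let c[0] = w.
c[2] = -4 - 4w
c[3] = 8w
c[4] = 16
c[5] = -32 - 32w
So -32 - 32w = 160, giving w = -6.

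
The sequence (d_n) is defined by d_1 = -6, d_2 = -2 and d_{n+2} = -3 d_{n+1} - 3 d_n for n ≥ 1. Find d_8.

d_3 = -3*(-2) - 3*(-6) = 24
d_4 = -3*24 - 3*(-2) = -66
d_5 = -3*(-66) - 3*24 = 126
d_6 = -3*126 - 3*(-66) = -180
d_7 = -3*(-180) - 3*126 = 162
d_8 = -3*162 - 3*(-180) = 54

54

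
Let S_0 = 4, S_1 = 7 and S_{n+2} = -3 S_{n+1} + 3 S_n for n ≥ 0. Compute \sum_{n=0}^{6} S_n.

S_2 = -3·7 + 3·4 = -9
S_3 = -3·(-9) + 3·7 = 48
S_4 = -3·48 + 3·(-9) = -171
S_5 = -3·(-171) + 3·48 = 657
S_6 = -3·657 + 3·(-171) = -2484
Sum = 4 + 7 + (-9) + 48 + (-171) + 657 + (-2484) = -1948

-1948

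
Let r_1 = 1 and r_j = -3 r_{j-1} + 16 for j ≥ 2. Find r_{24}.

282429536485

The fixed point is 16/(1 + 3) = 4, so r_j - 4 = -3(r_{j-1} - 4).
Hence r_j = -3·(-3)^{j-1} + 4.
r_{24} = -3·(-3)^{23} + 4 = -3·-94143178827 + 4 = 282429536485.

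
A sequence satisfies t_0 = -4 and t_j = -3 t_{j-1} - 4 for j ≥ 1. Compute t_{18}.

The fixed point is -4/(1 + 3) = -1, so t_j + 1 = -3(t_{j-1} + 1).
Hence t_j = -3·(-3)^j - 1.
t_{18} = -3·(-3)^{18} - 1 = -3·387420489 - 1 = -1162261468.

-1162261468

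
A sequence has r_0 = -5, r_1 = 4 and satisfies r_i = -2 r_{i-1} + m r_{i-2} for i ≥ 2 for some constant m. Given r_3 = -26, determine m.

-3

r_2 = -8 - 5m
r_3 = 16 + 14m
So 16 + 14m = -26, giving m = -3.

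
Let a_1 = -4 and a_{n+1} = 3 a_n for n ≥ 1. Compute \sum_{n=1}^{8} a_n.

-13120

a_2 = 3·(-4) = -12
a_3 = 3·(-12) = -36
a_4 = 3·(-36) = -108
a_5 = 3·(-108) = -324
a_6 = 3·(-324) = -972
a_7 = 3·(-972) = -2916
a_8 = 3·(-2916) = -8748
Sum = (-4) + (-12) + (-36) + (-108) + (-324) + (-972) + (-2916) + (-8748) = -13120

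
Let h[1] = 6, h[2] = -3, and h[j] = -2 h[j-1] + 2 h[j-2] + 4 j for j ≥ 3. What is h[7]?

1260

h[3] = -2*(-3) + 2*6 + 12 = 30
h[4] = -2*30 + 2*(-3) + 16 = -50
h[5] = -2*(-50) + 2*30 + 20 = 180
h[6] = -2*180 + 2*(-50) + 24 = -436
h[7] = -2*(-436) + 2*180 + 28 = 1260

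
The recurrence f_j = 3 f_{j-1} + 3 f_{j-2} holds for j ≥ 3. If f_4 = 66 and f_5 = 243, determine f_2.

Rearranging, f_{j-2} = (f_j - 3 f_{j-1}) / 3.
f_3 = (243 - 3(66)) / 3 = 45/3 = 15
f_2 = (66 - 3(15)) / 3 = 21/3 = 7

7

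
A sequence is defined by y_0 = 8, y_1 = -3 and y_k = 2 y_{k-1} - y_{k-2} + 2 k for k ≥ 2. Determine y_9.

y_2 = 2*(-3) - 8 + 4 = -10
y_3 = 2*(-10) - (-3) + 6 = -11
y_4 = 2*(-11) - (-10) + 8 = -4
y_5 = 2*(-4) - (-11) + 10 = 13
y_6 = 2*13 - (-4) + 12 = 42
y_7 = 2*42 - 13 + 14 = 85
y_8 = 2*85 - 42 + 16 = 144
y_9 = 2*144 - 85 + 18 = 221

221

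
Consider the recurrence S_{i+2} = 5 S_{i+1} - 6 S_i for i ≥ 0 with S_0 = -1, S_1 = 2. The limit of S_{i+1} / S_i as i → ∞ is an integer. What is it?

3

The characteristic equation is r^2 - 5r + 6 = 0, which factors as (r - 3)(r - 2) = 0.
So the roots are 3 and 2. Since |3| > |2| and the coefficient of 3^i is non-zero, the ratio tends to 3.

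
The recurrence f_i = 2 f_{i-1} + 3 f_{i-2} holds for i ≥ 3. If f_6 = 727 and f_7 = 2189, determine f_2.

7

Rearranging, f_{i-2} = (f_i - 2 f_{i-1}) / 3.
f_5 = (2189 - 2*727) / 3 = 735/3 = 245
f_4 = (727 - 2*245) / 3 = 237/3 = 79
f_3 = (245 - 2*79) / 3 = 87/3 = 29
f_2 = (79 - 2*29) / 3 = 21/3 = 7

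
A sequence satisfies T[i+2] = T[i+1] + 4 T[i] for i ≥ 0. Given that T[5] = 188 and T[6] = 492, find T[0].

2

Rearranging, T[i-2] = (T[i] - T[i-1]) / 4.
T[4] = (492 - 188) / 4 = 304/4 = 76
T[3] = (188 - 76) / 4 = 112/4 = 28
T[2] = (76 - 28) / 4 = 48/4 = 12
T[1] = (28 - 12) / 4 = 16/4 = 4
T[0] = (12 - 4) / 4 = 8/4 = 2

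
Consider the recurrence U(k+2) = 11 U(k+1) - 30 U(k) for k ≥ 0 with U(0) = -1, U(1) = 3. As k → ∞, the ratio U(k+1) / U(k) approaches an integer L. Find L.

The characteristic equation is r^2 - 11r + 30 = 0, which factors as (r - 6)(r - 5) = 0.
So the roots are 6 and 5. Since |6| > |5| and the coefficient of 6^k is non-zero, the ratio tends to 6.

6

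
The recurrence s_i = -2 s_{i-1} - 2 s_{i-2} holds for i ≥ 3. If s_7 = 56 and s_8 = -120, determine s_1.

8

Rearranging, s_{i-2} = (s_i + 2 s_{i-1}) / -2.
s_6 = (-120 + 2·56) / -2 = -8/-2 = 4
s_5 = (56 + 2·4) / -2 = 64/-2 = -32
s_4 = (4 + 2·(-32)) / -2 = -60/-2 = 30
s_3 = (-32 + 2·30) / -2 = 28/-2 = -14
s_2 = (30 + 2·(-14)) / -2 = 2/-2 = -1
s_1 = (-14 + 2·(-1)) / -2 = -16/-2 = 8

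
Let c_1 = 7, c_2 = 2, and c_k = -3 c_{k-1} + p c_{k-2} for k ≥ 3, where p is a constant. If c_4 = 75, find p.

c_3 = -6 + 7p
c_4 = 18 - 19p
So 18 - 19p = 75, giving p = -3.

-3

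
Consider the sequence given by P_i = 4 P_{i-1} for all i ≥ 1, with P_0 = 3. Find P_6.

12288

P_1 = 4*3 = 12
P_2 = 4*12 = 48
P_3 = 4*48 = 192
P_4 = 4*192 = 768
P_5 = 4*768 = 3072
P_6 = 4*3072 = 12288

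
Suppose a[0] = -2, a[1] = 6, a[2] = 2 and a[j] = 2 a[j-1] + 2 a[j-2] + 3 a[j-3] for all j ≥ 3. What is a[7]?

1014

a[3] = 2(2) + 2(6) + 3(-2) = 10
a[4] = 2(10) + 2(2) + 3(6) = 42
a[5] = 2(42) + 2(10) + 3(2) = 110
a[6] = 2(110) + 2(42) + 3(10) = 334
a[7] = 2(334) + 2(110) + 3(42) = 1014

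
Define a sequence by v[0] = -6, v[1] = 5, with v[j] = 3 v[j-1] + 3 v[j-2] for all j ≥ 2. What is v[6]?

162

v[2] = 3·5 + 3·(-6) = -3
v[3] = 3·(-3) + 3·5 = 6
v[4] = 3·6 + 3·(-3) = 9
v[5] = 3·9 + 3·6 = 45
v[6] = 3·45 + 3·9 = 162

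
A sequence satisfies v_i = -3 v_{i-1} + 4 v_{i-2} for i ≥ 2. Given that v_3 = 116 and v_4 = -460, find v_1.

8

Rearranging, v_{i-2} = (v_i + 3 v_{i-1}) / 4.
v_2 = (-460 + 3(116)) / 4 = -112/4 = -28
v_1 = (116 + 3(-28)) / 4 = 32/4 = 8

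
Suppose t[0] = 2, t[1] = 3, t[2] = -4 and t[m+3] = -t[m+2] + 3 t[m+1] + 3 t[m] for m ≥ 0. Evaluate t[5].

67

t[3] = -(-4) + 3·3 + 3·2 = 19
t[4] = -19 + 3·(-4) + 3·3 = -22
t[5] = -(-22) + 3·19 + 3·(-4) = 67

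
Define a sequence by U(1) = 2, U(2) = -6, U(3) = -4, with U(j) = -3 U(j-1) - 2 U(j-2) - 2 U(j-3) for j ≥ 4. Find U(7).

-224

U(4) = -3(-4) - 2(-6) - 2(2) = 20
U(5) = -3(20) - 2(-4) - 2(-6) = -40
U(6) = -3(-40) - 2(20) - 2(-4) = 88
U(7) = -3(88) - 2(-40) - 2(20) = -224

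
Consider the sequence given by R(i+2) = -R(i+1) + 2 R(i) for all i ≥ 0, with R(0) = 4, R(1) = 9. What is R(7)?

219

R(2) = -9 + 2·4 = -1
R(3) = -(-1) + 2·9 = 19
R(4) = -19 + 2·(-1) = -21
R(5) = -(-21) + 2·19 = 59
R(6) = -59 + 2·(-21) = -101
R(7) = -(-101) + 2·59 = 219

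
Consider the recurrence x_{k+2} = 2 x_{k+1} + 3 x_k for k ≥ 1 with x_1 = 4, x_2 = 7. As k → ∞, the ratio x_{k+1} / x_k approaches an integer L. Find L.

The characteristic equation is r^2 - 2r - 3 = 0, which factors as (r - 3)(r + 1) = 0.
So the roots are 3 and -1. Since |3| > |-1| and the coefficient of 3^k is non-zero, the ratio tends to 3.

3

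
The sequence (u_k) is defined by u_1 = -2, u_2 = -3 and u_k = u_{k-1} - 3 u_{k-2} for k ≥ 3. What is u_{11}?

-537

u_3 = (-3) - 3(-2) = 3
u_4 = 3 - 3(-3) = 12
u_5 = 12 - 3(3) = 3
u_6 = 3 - 3(12) = -33
u_7 = (-33) - 3(3) = -42
u_8 = (-42) - 3(-33) = 57
u_9 = 57 - 3(-42) = 183
u_{10} = 183 - 3(57) = 12
u_{11} = 12 - 3(183) = -537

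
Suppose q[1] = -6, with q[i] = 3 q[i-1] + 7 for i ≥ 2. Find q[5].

q[2] = 3(-6) + 7 = -11
q[3] = 3(-11) + 7 = -26
q[4] = 3(-26) + 7 = -71
q[5] = 3(-71) + 7 = -206

-206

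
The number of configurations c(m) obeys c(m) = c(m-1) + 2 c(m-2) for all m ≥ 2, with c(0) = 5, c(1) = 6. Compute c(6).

c(2) = 6 + 2·5 = 16
c(3) = 16 + 2·6 = 28
c(4) = 28 + 2·16 = 60
c(5) = 60 + 2·28 = 116
c(6) = 116 + 2·60 = 236

236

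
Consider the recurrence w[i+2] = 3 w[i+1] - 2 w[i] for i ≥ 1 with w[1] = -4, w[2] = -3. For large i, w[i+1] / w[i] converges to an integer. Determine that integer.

The characteristic equation is r^2 - 3r + 2 = 0, which factors as (r - 2)(r - 1) = 0.
So the roots are 2 and 1. Since |2| > |1| and the coefficient of 2^i is non-zero, the ratio tends to 2.

2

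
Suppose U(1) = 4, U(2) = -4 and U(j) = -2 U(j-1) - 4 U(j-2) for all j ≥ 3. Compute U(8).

U(3) = -2·(-4) - 4·4 = -8
U(4) = -2·(-8) - 4·(-4) = 32
U(5) = -2·32 - 4·(-8) = -32
U(6) = -2·(-32) - 4·32 = -64
U(7) = -2·(-64) - 4·(-32) = 256
U(8) = -2·256 - 4·(-64) = -256

-256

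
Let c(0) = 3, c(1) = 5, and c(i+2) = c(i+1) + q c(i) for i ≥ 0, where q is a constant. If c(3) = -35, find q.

c(2) = 5 + 3q
c(3) = 5 + 8q
So 5 + 8q = -35, giving q = -5.

-5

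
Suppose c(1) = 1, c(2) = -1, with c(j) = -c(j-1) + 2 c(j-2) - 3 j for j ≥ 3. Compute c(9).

c(3) = -(-1) + 2·1 - 9 = -6
c(4) = -(-6) + 2·(-1) - 12 = -8
c(5) = -(-8) + 2·(-6) - 15 = -19
c(6) = -(-19) + 2·(-8) - 18 = -15
c(7) = -(-15) + 2·(-19) - 21 = -44
c(8) = -(-44) + 2·(-15) - 24 = -10
c(9) = -(-10) + 2·(-44) - 27 = -105

-105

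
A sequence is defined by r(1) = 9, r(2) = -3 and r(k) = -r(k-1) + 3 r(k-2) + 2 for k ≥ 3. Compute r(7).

r(3) = -(-3) + 3·9 + 2 = 32
r(4) = -32 + 3·(-3) + 2 = -39
r(5) = -(-39) + 3·32 + 2 = 137
r(6) = -137 + 3·(-39) + 2 = -252
r(7) = -(-252) + 3·137 + 2 = 665

665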